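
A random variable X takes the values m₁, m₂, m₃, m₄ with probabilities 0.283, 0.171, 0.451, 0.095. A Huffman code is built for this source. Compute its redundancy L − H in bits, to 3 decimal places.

0.023 bits

Entropy H = −Σ p log₂ p ≈ 1.7918 bits.
Huffman merges: 19/200+171/1000→133/500; 133/500+283/1000→549/1000; 451/1000+549/1000→1. L = 363/200 ≈ 1.8150.
L − H = 1.8150 − 1.7918 = 0.023 bits.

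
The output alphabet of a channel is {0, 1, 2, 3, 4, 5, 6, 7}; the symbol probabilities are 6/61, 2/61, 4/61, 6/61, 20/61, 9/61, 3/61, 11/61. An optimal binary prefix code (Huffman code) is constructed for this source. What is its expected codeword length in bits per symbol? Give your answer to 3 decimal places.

2.721 bits/symbol

Repeatedly combine the two least-probable nodes; the expected code length is the sum of the merged weights.
merge 2/61 + 3/61 → 5/61
merge 4/61 + 5/61 → 9/61
merge 6/61 + 6/61 → 12/61
merge 9/61 + 9/61 → 18/61
merge 11/61 + 12/61 → 23/61
merge 18/61 + 20/61 → 38/61
merge 23/61 + 38/61 → 1
L = 5/61 + 9/61 + 12/61 + 18/61 + 23/61 + 38/61 + 1 = 166/61 ≈ 2.721 bits/symbol.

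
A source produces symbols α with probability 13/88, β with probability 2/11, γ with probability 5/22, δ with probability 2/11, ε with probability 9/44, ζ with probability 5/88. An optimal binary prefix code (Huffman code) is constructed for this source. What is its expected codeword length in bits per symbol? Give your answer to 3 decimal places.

2.568 bits/symbol

Repeatedly combine the two least-probable nodes; the expected code length is the sum of the merged weights.
merge 5/88 + 13/88 → 9/44
merge 2/11 + 2/11 → 4/11
merge 9/44 + 9/44 → 9/22
merge 5/22 + 4/11 → 13/22
merge 9/22 + 13/22 → 1
L = 9/44 + 4/11 + 9/22 + 13/22 + 1 = 113/44 ≈ 2.568 bits/symbol.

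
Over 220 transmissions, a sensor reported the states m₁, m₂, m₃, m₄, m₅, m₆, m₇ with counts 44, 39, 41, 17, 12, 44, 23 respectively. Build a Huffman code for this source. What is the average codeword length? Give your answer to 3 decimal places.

Probabilities are the counts divided by 220.
Repeatedly combine the two least-probable nodes; the expected code length is the sum of the merged weights.
merge 3/55 + 17/220 → 29/220
merge 23/220 + 29/220 → 13/55
merge 39/220 + 41/220 → 4/11
merge 1/5 + 1/5 → 2/5
merge 13/55 + 4/11 → 3/5
merge 2/5 + 3/5 → 1
L = 29/220 + 13/55 + 4/11 + 2/5 + 3/5 + 1 = 601/220 ≈ 2.732 bits/symbol.

2.732 bits/symbol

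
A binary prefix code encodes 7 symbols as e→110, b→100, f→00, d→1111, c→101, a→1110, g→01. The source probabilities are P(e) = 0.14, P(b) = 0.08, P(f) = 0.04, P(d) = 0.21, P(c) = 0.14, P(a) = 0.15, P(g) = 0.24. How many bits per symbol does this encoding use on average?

L̄ = Σ pᵢ·ℓᵢ = 0.14·3 + 0.08·3 + 0.04·2 + 0.21·4 + 0.14·3 + 0.15·4 + 0.24·2 = 3.08 bits/symbol.

3.08 bits/symbol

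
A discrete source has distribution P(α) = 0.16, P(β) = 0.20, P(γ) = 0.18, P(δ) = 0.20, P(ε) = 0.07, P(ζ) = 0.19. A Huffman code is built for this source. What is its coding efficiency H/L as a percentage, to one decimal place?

97.0%

Entropy H = −Σ p log₂ p ≈ 2.5209 bits.
Huffman merges: 7/100+4/25→23/100; 9/50+19/100→37/100; 1/5+1/5→2/5; 23/100+37/100→3/5; 2/5+3/5→1. L = 13/5 ≈ 2.6000.
Efficiency = H/L = 2.5209/2.6000 = 97.0%.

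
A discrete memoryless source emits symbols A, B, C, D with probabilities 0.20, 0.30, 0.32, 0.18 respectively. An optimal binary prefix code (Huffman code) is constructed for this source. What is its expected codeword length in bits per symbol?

Repeatedly combine the two least-probable nodes; the expected code length is the sum of the merged weights.
merge 9/50 + 1/5 → 19/50
merge 3/10 + 8/25 → 31/50
merge 19/50 + 31/50 → 1
L = 19/50 + 31/50 + 1 = 2 bits/symbol.

2 bits/symbol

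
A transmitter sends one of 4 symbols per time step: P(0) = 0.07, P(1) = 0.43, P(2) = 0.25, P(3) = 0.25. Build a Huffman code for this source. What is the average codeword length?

1.89 bits/symbol

Repeatedly combine the two least-probable nodes; the expected code length is the sum of the merged weights.
merge 7/100 + 1/4 → 8/25
merge 1/4 + 8/25 → 57/100
merge 43/100 + 57/100 → 1
L = 8/25 + 57/100 + 1 = 189/100 = 1.89 bits/symbol.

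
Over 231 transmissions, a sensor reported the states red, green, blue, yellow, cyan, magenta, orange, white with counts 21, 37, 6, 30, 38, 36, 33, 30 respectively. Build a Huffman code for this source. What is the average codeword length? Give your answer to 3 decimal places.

Probabilities are the counts divided by 231.
Repeatedly combine the two least-probable nodes; the expected code length is the sum of the merged weights.
merge 2/77 + 1/11 → 9/77
merge 9/77 + 10/77 → 19/77
merge 10/77 + 1/7 → 3/11
merge 12/77 + 37/231 → 73/231
merge 38/231 + 19/77 → 95/231
merge 3/11 + 73/231 → 136/231
merge 95/231 + 136/231 → 1
L = 9/77 + 19/77 + 3/11 + 73/231 + 95/231 + 136/231 + 1 = 62/21 ≈ 2.952 bits/symbol.

2.952 bits/symbol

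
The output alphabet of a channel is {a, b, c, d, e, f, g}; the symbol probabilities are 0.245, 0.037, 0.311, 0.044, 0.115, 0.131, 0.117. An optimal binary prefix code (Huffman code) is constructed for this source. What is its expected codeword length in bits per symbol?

2.525 bits/symbol

Repeatedly combine the two least-probable nodes; the expected code length is the sum of the merged weights.
merge 37/1000 + 11/250 → 81/1000
merge 81/1000 + 23/200 → 49/250
merge 117/1000 + 131/1000 → 31/125
merge 49/250 + 49/200 → 441/1000
merge 31/125 + 311/1000 → 559/1000
merge 441/1000 + 559/1000 → 1
L = 81/1000 + 49/250 + 31/125 + 441/1000 + 559/1000 + 1 = 101/40 = 2.525 bits/symbol.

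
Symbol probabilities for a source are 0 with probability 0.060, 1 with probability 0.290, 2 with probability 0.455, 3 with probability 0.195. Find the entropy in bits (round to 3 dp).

1.738 bits

H = −Σ pᵢ log₂ pᵢ.
−0.060·log₂(0.060) = 0.2435
−0.290·log₂(0.290) = 0.5179
−0.455·log₂(0.455) = 0.5169
−0.195·log₂(0.195) = 0.4599
Sum ≈ 1.7382 → 1.738 bits.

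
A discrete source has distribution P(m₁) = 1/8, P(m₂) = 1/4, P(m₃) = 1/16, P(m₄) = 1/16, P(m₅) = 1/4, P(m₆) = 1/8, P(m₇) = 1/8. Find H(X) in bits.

2.625 bits

Each probability is a power of 1/2, so log₂(1/p) is an integer.
H = Σ p·log₂(1/p) = 1/8·3 + 1/4·2 + 1/16·4 + 1/16·4 + 1/4·2 + 1/8·3 + 1/8·3 = 2.625 bits.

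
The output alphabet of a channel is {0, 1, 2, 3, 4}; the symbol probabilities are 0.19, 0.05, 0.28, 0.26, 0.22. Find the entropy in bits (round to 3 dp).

2.171 bits

H = −Σ pᵢ log₂ pᵢ.
−0.19·log₂(0.19) = 0.4552
−0.05·log₂(0.05) = 0.2161
−0.28·log₂(0.28) = 0.5142
−0.26·log₂(0.26) = 0.5053
−0.22·log₂(0.22) = 0.4806
Sum ≈ 2.1714 → 2.171 bits.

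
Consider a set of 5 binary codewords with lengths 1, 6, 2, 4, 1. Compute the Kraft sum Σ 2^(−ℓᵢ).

1.328125

With common denominator 2^6 = 64: Σ 2^(−ℓᵢ) = 32/64 + 1/64 + 16/64 + 4/64 + 32/64 = 85/64 = 1.328125.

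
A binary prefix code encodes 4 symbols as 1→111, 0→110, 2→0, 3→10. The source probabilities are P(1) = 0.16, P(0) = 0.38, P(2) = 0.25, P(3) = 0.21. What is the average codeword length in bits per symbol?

L̄ = Σ pᵢ·ℓᵢ = 0.16·3 + 0.38·3 + 0.25·1 + 0.21·2 = 2.29 bits/symbol.

2.29 bits/symbol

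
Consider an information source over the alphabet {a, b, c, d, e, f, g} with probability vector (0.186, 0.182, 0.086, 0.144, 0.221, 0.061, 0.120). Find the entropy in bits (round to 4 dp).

H = −Σ pᵢ log₂ pᵢ.
−0.186·log₂(0.186) = 0.4514
−0.182·log₂(0.182) = 0.4474
−0.086·log₂(0.086) = 0.3044
−0.144·log₂(0.144) = 0.4026
−0.221·log₂(0.221) = 0.4813
−0.061·log₂(0.061) = 0.2461
−0.120·log₂(0.120) = 0.3671
Sum ≈ 2.7002 → 2.7002 bits.

2.7002 bits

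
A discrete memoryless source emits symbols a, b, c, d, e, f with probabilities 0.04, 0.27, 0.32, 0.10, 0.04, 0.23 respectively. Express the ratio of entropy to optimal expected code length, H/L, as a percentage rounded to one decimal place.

Entropy H = −Σ p log₂ p ≈ 2.2274 bits.
Huffman merges: 1/25+1/25→2/25; 2/25+1/10→9/50; 9/50+23/100→41/100; 27/100+8/25→59/100; 41/100+59/100→1. L = 113/50 ≈ 2.2600.
Efficiency = H/L = 2.2274/2.2600 = 98.6%.

98.6%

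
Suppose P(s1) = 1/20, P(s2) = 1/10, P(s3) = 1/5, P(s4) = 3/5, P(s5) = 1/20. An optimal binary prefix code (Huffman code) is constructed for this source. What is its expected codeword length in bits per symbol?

1.7 bits/symbol

Repeatedly combine the two least-probable nodes; the expected code length is the sum of the merged weights.
merge 1/20 + 1/20 → 1/10
merge 1/10 + 1/10 → 1/5
merge 1/5 + 1/5 → 2/5
merge 2/5 + 3/5 → 1
L = 1/10 + 1/5 + 2/5 + 1 = 17/10 = 1.7 bits/symbol.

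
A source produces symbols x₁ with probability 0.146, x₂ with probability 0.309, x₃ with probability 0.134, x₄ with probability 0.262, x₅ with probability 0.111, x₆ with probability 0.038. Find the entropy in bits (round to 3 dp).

H = −Σ pᵢ log₂ pᵢ.
−0.146·log₂(0.146) = 0.4053
−0.309·log₂(0.309) = 0.5235
−0.134·log₂(0.134) = 0.3886
−0.262·log₂(0.262) = 0.5063
−0.111·log₂(0.111) = 0.3520
−0.038·log₂(0.038) = 0.1793
Sum ≈ 2.3550 → 2.355 bits.

2.355 bits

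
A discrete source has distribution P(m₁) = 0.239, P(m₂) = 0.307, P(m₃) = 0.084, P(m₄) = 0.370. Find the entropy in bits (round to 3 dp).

1.847 bits

H = −Σ pᵢ log₂ pᵢ.
−0.239·log₂(0.239) = 0.4935
−0.307·log₂(0.307) = 0.5230
−0.084·log₂(0.084) = 0.3002
−0.370·log₂(0.370) = 0.5307
Sum ≈ 1.8474 → 1.847 bits.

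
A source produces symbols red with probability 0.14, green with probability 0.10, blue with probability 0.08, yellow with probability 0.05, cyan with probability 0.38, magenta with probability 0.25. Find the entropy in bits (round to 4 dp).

2.2674 bits

H = −Σ pᵢ log₂ pᵢ.
−0.14·log₂(0.14) = 0.3971
−0.10·log₂(0.10) = 0.3322
−0.08·log₂(0.08) = 0.2915
−0.05·log₂(0.05) = 0.2161
−0.38·log₂(0.38) = 0.5305
−0.25·log₂(0.25) = 0.5000
Sum ≈ 2.2674 → 2.2674 bits.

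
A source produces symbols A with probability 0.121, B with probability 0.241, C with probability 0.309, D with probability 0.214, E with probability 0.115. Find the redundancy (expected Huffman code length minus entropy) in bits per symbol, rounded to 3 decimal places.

0.014 bits

Entropy H = −Σ p log₂ p ≈ 2.2218 bits.
Huffman merges: 23/200+121/1000→59/250; 107/500+59/250→9/20; 241/1000+309/1000→11/20; 9/20+11/20→1. L = 559/250 ≈ 2.2360.
L − H = 2.2360 − 2.2218 = 0.014 bits.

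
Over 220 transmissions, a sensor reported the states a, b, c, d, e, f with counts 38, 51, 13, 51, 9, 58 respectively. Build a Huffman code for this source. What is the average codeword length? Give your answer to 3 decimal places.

Probabilities are the counts divided by 220.
Repeatedly combine the two least-probable nodes; the expected code length is the sum of the merged weights.
merge 9/220 + 13/220 → 1/10
merge 1/10 + 19/110 → 3/11
merge 51/220 + 51/220 → 51/110
merge 29/110 + 3/11 → 59/110
merge 51/110 + 59/110 → 1
L = 1/10 + 3/11 + 51/110 + 59/110 + 1 = 261/110 ≈ 2.373 bits/symbol.

2.373 bits/symbol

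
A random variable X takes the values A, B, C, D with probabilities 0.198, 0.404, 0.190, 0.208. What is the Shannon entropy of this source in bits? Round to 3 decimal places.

1.917 bits

H = −Σ pᵢ log₂ pᵢ.
−0.198·log₂(0.198) = 0.4626
−0.404·log₂(0.404) = 0.5283
−0.190·log₂(0.190) = 0.4552
−0.208·log₂(0.208) = 0.4712
Sum ≈ 1.9173 → 1.917 bits.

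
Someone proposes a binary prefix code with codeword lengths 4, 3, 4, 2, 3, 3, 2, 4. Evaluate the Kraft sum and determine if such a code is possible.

1.0625; no

With common denominator 2^4 = 16: Σ 2^(−ℓᵢ) = 1/16 + 2/16 + 1/16 + 4/16 + 2/16 + 2/16 + 4/16 + 1/16 = 17/16 = 1.0625.
Kraft's inequality requires Σ ≤ 1; here Σ = 1.0625 > 1, so no such prefix code exists.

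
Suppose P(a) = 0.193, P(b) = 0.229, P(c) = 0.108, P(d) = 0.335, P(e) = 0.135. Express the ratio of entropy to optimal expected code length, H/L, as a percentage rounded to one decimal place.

98.5%

Entropy H = −Σ p log₂ p ≈ 2.2104 bits.
Huffman merges: 27/250+27/200→243/1000; 193/1000+229/1000→211/500; 243/1000+67/200→289/500; 211/500+289/500→1. L = 2243/1000 ≈ 2.2430.
Efficiency = H/L = 2.2104/2.2430 = 98.5%.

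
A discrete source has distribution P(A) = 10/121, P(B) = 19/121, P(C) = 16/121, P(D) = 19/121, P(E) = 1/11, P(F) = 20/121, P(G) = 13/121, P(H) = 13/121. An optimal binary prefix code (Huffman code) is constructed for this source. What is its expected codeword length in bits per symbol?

3 bits/symbol

Repeatedly combine the two least-probable nodes; the expected code length is the sum of the merged weights.
merge 10/121 + 1/11 → 21/121
merge 13/121 + 13/121 → 26/121
merge 16/121 + 19/121 → 35/121
merge 19/121 + 20/121 → 39/121
merge 21/121 + 26/121 → 47/121
merge 35/121 + 39/121 → 74/121
merge 47/121 + 74/121 → 1
L = 21/121 + 26/121 + 35/121 + 39/121 + 47/121 + 74/121 + 1 = 3 bits/symbol.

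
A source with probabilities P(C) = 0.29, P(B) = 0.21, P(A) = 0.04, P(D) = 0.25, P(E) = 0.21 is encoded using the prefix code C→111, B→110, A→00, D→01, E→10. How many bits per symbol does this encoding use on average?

L̄ = Σ pᵢ·ℓᵢ = 0.29·3 + 0.21·3 + 0.04·2 + 0.25·2 + 0.21·2 = 2.5 bits/symbol.

2.5 bits/symbol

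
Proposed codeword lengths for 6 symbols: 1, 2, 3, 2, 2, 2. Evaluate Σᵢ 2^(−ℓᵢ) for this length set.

With common denominator 2^3 = 8: Σ 2^(−ℓᵢ) = 4/8 + 2/8 + 1/8 + 2/8 + 2/8 + 2/8 = 13/8 = 1.625.

1.625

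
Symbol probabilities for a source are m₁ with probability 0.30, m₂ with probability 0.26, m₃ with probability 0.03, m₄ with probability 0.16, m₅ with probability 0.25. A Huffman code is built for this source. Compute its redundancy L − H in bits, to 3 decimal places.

0.089 bits

Entropy H = −Σ p log₂ p ≈ 2.1012 bits.
Huffman merges: 3/100+4/25→19/100; 19/100+1/4→11/25; 13/50+3/10→14/25; 11/25+14/25→1. L = 219/100 ≈ 2.1900.
L − H = 2.1900 − 2.1012 = 0.089 bits.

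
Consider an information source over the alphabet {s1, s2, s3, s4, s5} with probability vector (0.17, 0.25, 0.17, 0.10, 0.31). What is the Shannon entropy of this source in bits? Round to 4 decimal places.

2.2252 bits

H = −Σ pᵢ log₂ pᵢ.
−0.17·log₂(0.17) = 0.4346
−0.25·log₂(0.25) = 0.5000
−0.17·log₂(0.17) = 0.4346
−0.10·log₂(0.10) = 0.3322
−0.31·log₂(0.31) = 0.5238
Sum ≈ 2.2252 → 2.2252 bits.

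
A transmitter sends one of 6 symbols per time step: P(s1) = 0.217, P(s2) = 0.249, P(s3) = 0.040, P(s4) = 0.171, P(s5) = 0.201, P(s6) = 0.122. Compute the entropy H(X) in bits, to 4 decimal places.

H = −Σ pᵢ log₂ pᵢ.
−0.217·log₂(0.217) = 0.4783
−0.249·log₂(0.249) = 0.4994
−0.040·log₂(0.040) = 0.1858
−0.171·log₂(0.171) = 0.4357
−0.201·log₂(0.201) = 0.4653
−0.122·log₂(0.122) = 0.3703
Sum ≈ 2.4347 → 2.4347 bits.

2.4347 bits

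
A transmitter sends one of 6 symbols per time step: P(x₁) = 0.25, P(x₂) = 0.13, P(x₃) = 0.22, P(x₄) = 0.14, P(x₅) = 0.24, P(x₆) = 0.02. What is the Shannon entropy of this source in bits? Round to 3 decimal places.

2.367 bits

H = −Σ pᵢ log₂ pᵢ.
−0.25·log₂(0.25) = 0.5000
−0.13·log₂(0.13) = 0.3826
−0.22·log₂(0.22) = 0.4806
−0.14·log₂(0.14) = 0.3971
−0.24·log₂(0.24) = 0.4941
−0.02·log₂(0.02) = 0.1129
Sum ≈ 2.3673 → 2.367 bits.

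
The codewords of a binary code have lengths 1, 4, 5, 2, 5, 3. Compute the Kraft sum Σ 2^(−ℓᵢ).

With common denominator 2^5 = 32: Σ 2^(−ℓᵢ) = 16/32 + 2/32 + 1/32 + 8/32 + 1/32 + 4/32 = 32/32 = 1.

1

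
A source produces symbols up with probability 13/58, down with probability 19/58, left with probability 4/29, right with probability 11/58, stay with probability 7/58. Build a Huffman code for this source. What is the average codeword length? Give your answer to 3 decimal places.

Repeatedly combine the two least-probable nodes; the expected code length is the sum of the merged weights.
merge 7/58 + 4/29 → 15/58
merge 11/58 + 13/58 → 12/29
merge 15/58 + 19/58 → 17/29
merge 12/29 + 17/29 → 1
L = 15/58 + 12/29 + 17/29 + 1 = 131/58 ≈ 2.259 bits/symbol.

2.259 bits/symbol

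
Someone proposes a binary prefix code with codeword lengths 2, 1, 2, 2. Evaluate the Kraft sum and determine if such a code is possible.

With common denominator 2^2 = 4: Σ 2^(−ℓᵢ) = 1/4 + 2/4 + 1/4 + 1/4 = 5/4 = 1.25.
Kraft's inequality requires Σ ≤ 1; here Σ = 1.25 > 1, so no such prefix code exists.

1.25; no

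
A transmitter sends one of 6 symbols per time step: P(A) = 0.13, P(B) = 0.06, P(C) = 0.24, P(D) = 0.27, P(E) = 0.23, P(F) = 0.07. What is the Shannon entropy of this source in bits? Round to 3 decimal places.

2.387 bits

H = −Σ pᵢ log₂ pᵢ.
−0.13·log₂(0.13) = 0.3826
−0.06·log₂(0.06) = 0.2435
−0.24·log₂(0.24) = 0.4941
−0.27·log₂(0.27) = 0.5100
−0.23·log₂(0.23) = 0.4877
−0.07·log₂(0.07) = 0.2686
Sum ≈ 2.3866 → 2.387 bits.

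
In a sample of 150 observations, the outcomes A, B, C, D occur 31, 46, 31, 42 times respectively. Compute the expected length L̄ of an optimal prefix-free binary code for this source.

Probabilities are the counts divided by 150.
Repeatedly combine the two least-probable nodes; the expected code length is the sum of the merged weights.
merge 31/150 + 31/150 → 31/75
merge 7/25 + 23/75 → 44/75
merge 31/75 + 44/75 → 1
L = 31/75 + 44/75 + 1 = 2 bits/symbol.

2 bits/symbol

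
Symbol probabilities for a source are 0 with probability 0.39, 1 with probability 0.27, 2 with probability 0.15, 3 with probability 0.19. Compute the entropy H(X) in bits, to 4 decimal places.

1.9056 bits

H = −Σ pᵢ log₂ pᵢ.
−0.39·log₂(0.39) = 0.5298
−0.27·log₂(0.27) = 0.5100
−0.15·log₂(0.15) = 0.4105
−0.19·log₂(0.19) = 0.4552
Sum ≈ 1.9056 → 1.9056 bits.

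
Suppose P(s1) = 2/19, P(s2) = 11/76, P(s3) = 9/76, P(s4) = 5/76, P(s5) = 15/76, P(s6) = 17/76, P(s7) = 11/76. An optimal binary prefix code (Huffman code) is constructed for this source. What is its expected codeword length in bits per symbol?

Repeatedly combine the two least-probable nodes; the expected code length is the sum of the merged weights.
merge 5/76 + 2/19 → 13/76
merge 9/76 + 11/76 → 5/19
merge 11/76 + 13/76 → 6/19
merge 15/76 + 17/76 → 8/19
merge 5/19 + 6/19 → 11/19
merge 8/19 + 11/19 → 1
L = 13/76 + 5/19 + 6/19 + 8/19 + 11/19 + 1 = 11/4 = 2.75 bits/symbol.

2.75 bits/symbol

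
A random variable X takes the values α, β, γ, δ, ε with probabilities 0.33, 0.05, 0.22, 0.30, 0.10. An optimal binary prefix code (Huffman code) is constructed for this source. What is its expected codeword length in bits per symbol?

Repeatedly combine the two least-probable nodes; the expected code length is the sum of the merged weights.
merge 1/20 + 1/10 → 3/20
merge 3/20 + 11/50 → 37/100
merge 3/10 + 33/100 → 63/100
merge 37/100 + 63/100 → 1
L = 3/20 + 37/100 + 63/100 + 1 = 43/20 = 2.15 bits/symbol.

2.15 bits/symbol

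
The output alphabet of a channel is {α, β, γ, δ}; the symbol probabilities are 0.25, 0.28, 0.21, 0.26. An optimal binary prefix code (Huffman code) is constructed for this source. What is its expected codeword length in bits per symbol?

Repeatedly combine the two least-probable nodes; the expected code length is the sum of the merged weights.
merge 21/100 + 1/4 → 23/50
merge 13/50 + 7/25 → 27/50
merge 23/50 + 27/50 → 1
L = 23/50 + 27/50 + 1 = 2 bits/symbol.

2 bits/symbol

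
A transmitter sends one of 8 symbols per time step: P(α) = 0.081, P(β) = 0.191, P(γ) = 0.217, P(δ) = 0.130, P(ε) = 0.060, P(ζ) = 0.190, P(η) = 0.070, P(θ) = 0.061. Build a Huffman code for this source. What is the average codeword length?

Repeatedly combine the two least-probable nodes; the expected code length is the sum of the merged weights.
merge 3/50 + 61/1000 → 121/1000
merge 7/100 + 81/1000 → 151/1000
merge 121/1000 + 13/100 → 251/1000
merge 151/1000 + 19/100 → 341/1000
merge 191/1000 + 217/1000 → 51/125
merge 251/1000 + 341/1000 → 74/125
merge 51/125 + 74/125 → 1
L = 121/1000 + 151/1000 + 251/1000 + 341/1000 + 51/125 + 74/125 + 1 = 358/125 = 2.864 bits/symbol.

2.864 bits/symbol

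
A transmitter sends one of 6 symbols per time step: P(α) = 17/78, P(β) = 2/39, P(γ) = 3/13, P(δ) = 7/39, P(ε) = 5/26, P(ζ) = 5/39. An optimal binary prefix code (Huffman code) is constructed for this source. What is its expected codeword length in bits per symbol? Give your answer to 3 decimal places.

Repeatedly combine the two least-probable nodes; the expected code length is the sum of the merged weights.
merge 2/39 + 5/39 → 7/39
merge 7/39 + 7/39 → 14/39
merge 5/26 + 17/78 → 16/39
merge 3/13 + 14/39 → 23/39
merge 16/39 + 23/39 → 1
L = 7/39 + 14/39 + 16/39 + 23/39 + 1 = 33/13 ≈ 2.538 bits/symbol.

2.538 bits/symbol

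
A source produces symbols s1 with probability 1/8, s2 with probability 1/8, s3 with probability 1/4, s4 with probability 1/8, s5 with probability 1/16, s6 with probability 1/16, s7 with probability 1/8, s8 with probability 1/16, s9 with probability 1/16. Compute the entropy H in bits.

3 bits

Each probability is a power of 1/2, so log₂(1/p) is an integer.
H = Σ p·log₂(1/p) = 1/8·3 + 1/8·3 + 1/4·2 + 1/8·3 + 1/16·4 + 1/16·4 + 1/8·3 + 1/16·4 + 1/16·4 = 3 bits.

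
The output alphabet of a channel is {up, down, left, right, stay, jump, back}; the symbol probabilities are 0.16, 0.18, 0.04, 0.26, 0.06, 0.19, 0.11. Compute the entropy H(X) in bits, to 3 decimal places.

H = −Σ pᵢ log₂ pᵢ.
−0.16·log₂(0.16) = 0.4230
−0.18·log₂(0.18) = 0.4453
−0.04·log₂(0.04) = 0.1858
−0.26·log₂(0.26) = 0.5053
−0.06·log₂(0.06) = 0.2435
−0.19·log₂(0.19) = 0.4552
−0.11·log₂(0.11) = 0.3503
Sum ≈ 2.6084 → 2.608 bits.

2.608 bits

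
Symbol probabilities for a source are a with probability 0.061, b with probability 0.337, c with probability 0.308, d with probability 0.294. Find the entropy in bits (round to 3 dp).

1.817 bits

H = −Σ pᵢ log₂ pᵢ.
−0.061·log₂(0.061) = 0.2461
−0.337·log₂(0.337) = 0.5288
−0.308·log₂(0.308) = 0.5233
−0.294·log₂(0.294) = 0.5192
Sum ≈ 1.8175 → 1.817 bits.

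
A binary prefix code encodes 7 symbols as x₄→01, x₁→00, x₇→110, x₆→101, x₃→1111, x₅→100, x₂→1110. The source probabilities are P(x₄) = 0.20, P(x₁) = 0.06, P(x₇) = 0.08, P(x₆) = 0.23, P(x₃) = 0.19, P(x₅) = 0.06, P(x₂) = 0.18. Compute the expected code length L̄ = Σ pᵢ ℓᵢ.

3.11 bits/symbol

L̄ = Σ pᵢ·ℓᵢ = 0.20·2 + 0.06·2 + 0.08·3 + 0.23·3 + 0.19·4 + 0.06·3 + 0.18·4 = 3.11 bits/symbol.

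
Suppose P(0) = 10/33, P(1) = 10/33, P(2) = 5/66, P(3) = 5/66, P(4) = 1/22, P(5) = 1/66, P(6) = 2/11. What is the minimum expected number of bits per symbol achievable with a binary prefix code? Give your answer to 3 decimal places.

Repeatedly combine the two least-probable nodes; the expected code length is the sum of the merged weights.
merge 1/66 + 1/22 → 2/33
merge 2/33 + 5/66 → 3/22
merge 5/66 + 3/22 → 7/33
merge 2/11 + 7/33 → 13/33
merge 10/33 + 10/33 → 20/33
merge 13/33 + 20/33 → 1
L = 2/33 + 3/22 + 7/33 + 13/33 + 20/33 + 1 = 53/22 ≈ 2.409 bits/symbol.

2.409 bits/symbol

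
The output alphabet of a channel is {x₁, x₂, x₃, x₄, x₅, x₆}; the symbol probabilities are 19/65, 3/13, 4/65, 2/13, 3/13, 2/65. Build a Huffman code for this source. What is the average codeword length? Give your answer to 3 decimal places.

Repeatedly combine the two least-probable nodes; the expected code length is the sum of the merged weights.
merge 2/65 + 4/65 → 6/65
merge 6/65 + 2/13 → 16/65
merge 3/13 + 3/13 → 6/13
merge 16/65 + 19/65 → 7/13
merge 6/13 + 7/13 → 1
L = 6/65 + 16/65 + 6/13 + 7/13 + 1 = 152/65 ≈ 2.338 bits/symbol.

2.338 bits/symbol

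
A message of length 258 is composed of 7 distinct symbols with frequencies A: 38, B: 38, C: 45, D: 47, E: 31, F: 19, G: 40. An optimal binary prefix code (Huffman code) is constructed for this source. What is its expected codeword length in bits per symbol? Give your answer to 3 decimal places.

2.818 bits/symbol

Probabilities are the counts divided by 258.
Repeatedly combine the two least-probable nodes; the expected code length is the sum of the merged weights.
merge 19/258 + 31/258 → 25/129
merge 19/129 + 19/129 → 38/129
merge 20/129 + 15/86 → 85/258
merge 47/258 + 25/129 → 97/258
merge 38/129 + 85/258 → 161/258
merge 97/258 + 161/258 → 1
L = 25/129 + 38/129 + 85/258 + 97/258 + 161/258 + 1 = 727/258 ≈ 2.818 bits/symbol.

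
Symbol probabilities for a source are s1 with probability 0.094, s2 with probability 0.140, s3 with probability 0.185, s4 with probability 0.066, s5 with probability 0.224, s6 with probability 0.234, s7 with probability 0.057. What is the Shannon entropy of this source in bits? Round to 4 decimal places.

2.6363 bits

H = −Σ pᵢ log₂ pᵢ.
−0.094·log₂(0.094) = 0.3207
−0.140·log₂(0.140) = 0.3971
−0.185·log₂(0.185) = 0.4504
−0.066·log₂(0.066) = 0.2588
−0.224·log₂(0.224) = 0.4835
−0.234·log₂(0.234) = 0.4903
−0.057·log₂(0.057) = 0.2356
Sum ≈ 2.6363 → 2.6363 bits.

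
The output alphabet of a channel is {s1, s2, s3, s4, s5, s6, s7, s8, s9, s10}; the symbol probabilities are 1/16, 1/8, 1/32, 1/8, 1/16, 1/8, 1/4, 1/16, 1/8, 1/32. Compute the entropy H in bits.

3.0625 bits

Each probability is a power of 1/2, so log₂(1/p) is an integer.
H = Σ p·log₂(1/p) = 1/16·4 + 1/8·3 + 1/32·5 + 1/8·3 + 1/16·4 + 1/8·3 + 1/4·2 + 1/16·4 + 1/8·3 + 1/32·5 = 3.0625 bits.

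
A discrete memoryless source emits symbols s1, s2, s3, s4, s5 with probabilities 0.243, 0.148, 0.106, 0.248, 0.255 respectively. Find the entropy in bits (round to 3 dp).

H = −Σ pᵢ log₂ pᵢ.
−0.243·log₂(0.243) = 0.4960
−0.148·log₂(0.148) = 0.4079
−0.106·log₂(0.106) = 0.3432
−0.248·log₂(0.248) = 0.4989
−0.255·log₂(0.255) = 0.5027
Sum ≈ 2.2487 → 2.249 bits.

2.249 bits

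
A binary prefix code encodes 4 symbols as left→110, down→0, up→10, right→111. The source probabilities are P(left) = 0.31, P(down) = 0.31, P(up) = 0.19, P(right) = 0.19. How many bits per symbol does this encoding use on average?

L̄ = Σ pᵢ·ℓᵢ = 0.31·3 + 0.31·1 + 0.19·2 + 0.19·3 = 2.19 bits/symbol.

2.19 bits/symbol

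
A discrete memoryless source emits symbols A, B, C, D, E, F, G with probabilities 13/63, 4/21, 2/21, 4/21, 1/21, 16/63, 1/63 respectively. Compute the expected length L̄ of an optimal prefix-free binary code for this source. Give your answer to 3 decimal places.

2.571 bits/symbol

Repeatedly combine the two least-probable nodes; the expected code length is the sum of the merged weights.
merge 1/63 + 1/21 → 4/63
merge 4/63 + 2/21 → 10/63
merge 10/63 + 4/21 → 22/63
merge 4/21 + 13/63 → 25/63
merge 16/63 + 22/63 → 38/63
merge 25/63 + 38/63 → 1
L = 4/63 + 10/63 + 22/63 + 25/63 + 38/63 + 1 = 18/7 ≈ 2.571 bits/symbol.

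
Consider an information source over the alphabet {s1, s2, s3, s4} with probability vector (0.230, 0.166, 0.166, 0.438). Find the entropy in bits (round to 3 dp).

H = −Σ pᵢ log₂ pᵢ.
−0.230·log₂(0.230) = 0.4877
−0.166·log₂(0.166) = 0.4301
−0.166·log₂(0.166) = 0.4301
−0.438·log₂(0.438) = 0.5217
Sum ≈ 1.8695 → 1.869 bits.

1.869 bits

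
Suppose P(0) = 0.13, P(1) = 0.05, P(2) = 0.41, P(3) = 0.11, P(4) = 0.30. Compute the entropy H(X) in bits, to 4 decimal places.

1.9975 bits

H = −Σ pᵢ log₂ pᵢ.
−0.13·log₂(0.13) = 0.3826
−0.05·log₂(0.05) = 0.2161
−0.41·log₂(0.41) = 0.5274
−0.11·log₂(0.11) = 0.3503
−0.30·log₂(0.30) = 0.5211
Sum ≈ 1.9975 → 1.9975 bits.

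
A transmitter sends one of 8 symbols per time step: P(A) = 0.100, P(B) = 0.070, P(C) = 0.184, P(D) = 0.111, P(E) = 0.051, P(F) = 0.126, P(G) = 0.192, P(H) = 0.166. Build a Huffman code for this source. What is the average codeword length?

Repeatedly combine the two least-probable nodes; the expected code length is the sum of the merged weights.
merge 51/1000 + 7/100 → 121/1000
merge 1/10 + 111/1000 → 211/1000
merge 121/1000 + 63/500 → 247/1000
merge 83/500 + 23/125 → 7/20
merge 24/125 + 211/1000 → 403/1000
merge 247/1000 + 7/20 → 597/1000
merge 403/1000 + 597/1000 → 1
L = 121/1000 + 211/1000 + 247/1000 + 7/20 + 403/1000 + 597/1000 + 1 = 2929/1000 = 2.929 bits/symbol.

2.929 bits/symbol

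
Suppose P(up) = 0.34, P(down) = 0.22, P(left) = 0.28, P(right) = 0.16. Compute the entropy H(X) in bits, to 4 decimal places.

H = −Σ pᵢ log₂ pᵢ.
−0.34·log₂(0.34) = 0.5292
−0.22·log₂(0.22) = 0.4806
−0.28·log₂(0.28) = 0.5142
−0.16·log₂(0.16) = 0.4230
Sum ≈ 1.9470 → 1.9470 bits.

1.9470 bits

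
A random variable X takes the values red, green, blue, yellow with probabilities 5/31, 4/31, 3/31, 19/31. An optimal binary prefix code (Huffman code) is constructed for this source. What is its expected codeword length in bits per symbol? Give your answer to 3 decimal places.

1.613 bits/symbol

Repeatedly combine the two least-probable nodes; the expected code length is the sum of the merged weights.
merge 3/31 + 4/31 → 7/31
merge 5/31 + 7/31 → 12/31
merge 12/31 + 19/31 → 1
L = 7/31 + 12/31 + 1 = 50/31 ≈ 1.613 bits/symbol.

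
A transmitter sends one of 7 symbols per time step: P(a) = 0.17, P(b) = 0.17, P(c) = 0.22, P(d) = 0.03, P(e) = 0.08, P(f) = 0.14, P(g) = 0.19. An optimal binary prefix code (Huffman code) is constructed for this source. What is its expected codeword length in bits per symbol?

Repeatedly combine the two least-probable nodes; the expected code length is the sum of the merged weights.
merge 3/100 + 2/25 → 11/100
merge 11/100 + 7/50 → 1/4
merge 17/100 + 17/100 → 17/50
merge 19/100 + 11/50 → 41/100
merge 1/4 + 17/50 → 59/100
merge 41/100 + 59/100 → 1
L = 11/100 + 1/4 + 17/50 + 41/100 + 59/100 + 1 = 27/10 = 2.7 bits/symbol.

2.7 bits/symbol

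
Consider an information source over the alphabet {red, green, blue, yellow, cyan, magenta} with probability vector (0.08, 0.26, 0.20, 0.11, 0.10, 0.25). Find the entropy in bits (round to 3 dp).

2.444 bits

H = −Σ pᵢ log₂ pᵢ.
−0.08·log₂(0.08) = 0.2915
−0.26·log₂(0.26) = 0.5053
−0.20·log₂(0.20) = 0.4644
−0.11·log₂(0.11) = 0.3503
−0.10·log₂(0.10) = 0.3322
−0.25·log₂(0.25) = 0.5000
Sum ≈ 2.4437 → 2.444 bits.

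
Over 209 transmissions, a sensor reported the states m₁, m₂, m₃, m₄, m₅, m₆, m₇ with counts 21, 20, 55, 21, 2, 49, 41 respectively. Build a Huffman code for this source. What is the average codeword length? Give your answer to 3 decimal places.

Probabilities are the counts divided by 209.
Repeatedly combine the two least-probable nodes; the expected code length is the sum of the merged weights.
merge 2/209 + 20/209 → 2/19
merge 21/209 + 21/209 → 42/209
merge 2/19 + 41/209 → 63/209
merge 42/209 + 49/209 → 91/209
merge 5/19 + 63/209 → 118/209
merge 91/209 + 118/209 → 1
L = 2/19 + 42/209 + 63/209 + 91/209 + 118/209 + 1 = 545/209 ≈ 2.608 bits/symbol.

2.608 bits/symbol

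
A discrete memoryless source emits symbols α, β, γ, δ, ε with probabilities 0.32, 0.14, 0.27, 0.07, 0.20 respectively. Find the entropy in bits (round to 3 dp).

H = −Σ pᵢ log₂ pᵢ.
−0.32·log₂(0.32) = 0.5260
−0.14·log₂(0.14) = 0.3971
−0.27·log₂(0.27) = 0.5100
−0.07·log₂(0.07) = 0.2686
−0.20·log₂(0.20) = 0.4644
Sum ≈ 2.1661 → 2.166 bits.

2.166 bits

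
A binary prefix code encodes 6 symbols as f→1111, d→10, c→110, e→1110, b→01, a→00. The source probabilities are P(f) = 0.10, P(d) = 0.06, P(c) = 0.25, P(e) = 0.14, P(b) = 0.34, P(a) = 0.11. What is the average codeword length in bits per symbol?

L̄ = Σ pᵢ·ℓᵢ = 0.10·4 + 0.06·2 + 0.25·3 + 0.14·4 + 0.34·2 + 0.11·2 = 2.73 bits/symbol.

2.73 bits/symbol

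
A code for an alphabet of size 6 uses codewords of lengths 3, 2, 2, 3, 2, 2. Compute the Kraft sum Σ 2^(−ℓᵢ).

With common denominator 2^3 = 8: Σ 2^(−ℓᵢ) = 1/8 + 2/8 + 2/8 + 1/8 + 2/8 + 2/8 = 10/8 = 1.25.

1.25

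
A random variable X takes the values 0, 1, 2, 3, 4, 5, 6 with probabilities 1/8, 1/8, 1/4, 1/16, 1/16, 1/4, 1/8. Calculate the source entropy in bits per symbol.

2.625 bits

Each probability is a power of 1/2, so log₂(1/p) is an integer.
H = Σ p·log₂(1/p) = 1/8·3 + 1/8·3 + 1/4·2 + 1/16·4 + 1/16·4 + 1/4·2 + 1/8·3 = 2.625 bits.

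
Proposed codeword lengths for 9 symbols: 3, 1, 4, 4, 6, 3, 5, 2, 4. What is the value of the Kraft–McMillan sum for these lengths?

With common denominator 2^6 = 64: Σ 2^(−ℓᵢ) = 8/64 + 32/64 + 4/64 + 4/64 + 1/64 + 8/64 + 2/64 + 16/64 + 4/64 = 79/64 = 1.234375.

1.234375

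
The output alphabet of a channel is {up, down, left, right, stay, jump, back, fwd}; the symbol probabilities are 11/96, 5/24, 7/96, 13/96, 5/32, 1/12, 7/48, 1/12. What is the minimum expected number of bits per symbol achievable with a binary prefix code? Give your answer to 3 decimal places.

2.948 bits/symbol

Repeatedly combine the two least-probable nodes; the expected code length is the sum of the merged weights.
merge 7/96 + 1/12 → 5/32
merge 1/12 + 11/96 → 19/96
merge 13/96 + 7/48 → 9/32
merge 5/32 + 5/32 → 5/16
merge 19/96 + 5/24 → 13/32
merge 9/32 + 5/16 → 19/32
merge 13/32 + 19/32 → 1
L = 5/32 + 19/96 + 9/32 + 5/16 + 13/32 + 19/32 + 1 = 283/96 ≈ 2.948 bits/symbol.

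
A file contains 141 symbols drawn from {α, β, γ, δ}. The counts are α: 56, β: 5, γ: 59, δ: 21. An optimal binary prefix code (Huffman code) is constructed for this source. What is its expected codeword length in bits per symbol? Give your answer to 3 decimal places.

1.766 bits/symbol

Probabilities are the counts divided by 141.
Repeatedly combine the two least-probable nodes; the expected code length is the sum of the merged weights.
merge 5/141 + 7/47 → 26/141
merge 26/141 + 56/141 → 82/141
merge 59/141 + 82/141 → 1
L = 26/141 + 82/141 + 1 = 83/47 ≈ 1.766 bits/symbol.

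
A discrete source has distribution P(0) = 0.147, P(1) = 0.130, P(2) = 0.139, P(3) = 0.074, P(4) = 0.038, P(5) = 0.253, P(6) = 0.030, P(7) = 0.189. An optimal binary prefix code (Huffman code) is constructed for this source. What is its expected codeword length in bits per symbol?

2.768 bits/symbol

Repeatedly combine the two least-probable nodes; the expected code length is the sum of the merged weights.
merge 3/100 + 19/500 → 17/250
merge 17/250 + 37/500 → 71/500
merge 13/100 + 139/1000 → 269/1000
merge 71/500 + 147/1000 → 289/1000
merge 189/1000 + 253/1000 → 221/500
merge 269/1000 + 289/1000 → 279/500
merge 221/500 + 279/500 → 1
L = 17/250 + 71/500 + 269/1000 + 289/1000 + 221/500 + 279/500 + 1 = 346/125 = 2.768 bits/symbol.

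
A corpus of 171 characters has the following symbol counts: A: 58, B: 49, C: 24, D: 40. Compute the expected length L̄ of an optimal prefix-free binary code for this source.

2 bits/symbol

Probabilities are the counts divided by 171.
Repeatedly combine the two least-probable nodes; the expected code length is the sum of the merged weights.
merge 8/57 + 40/171 → 64/171
merge 49/171 + 58/171 → 107/171
merge 64/171 + 107/171 → 1
L = 64/171 + 107/171 + 1 = 2 bits/symbol.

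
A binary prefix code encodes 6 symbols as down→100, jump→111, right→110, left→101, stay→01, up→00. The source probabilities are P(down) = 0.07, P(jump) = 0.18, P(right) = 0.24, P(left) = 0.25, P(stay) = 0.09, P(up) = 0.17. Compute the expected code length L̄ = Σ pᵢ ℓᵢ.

2.74 bits/symbol

L̄ = Σ pᵢ·ℓᵢ = 0.07·3 + 0.18·3 + 0.24·3 + 0.25·3 + 0.09·2 + 0.17·2 = 2.74 bits/symbol.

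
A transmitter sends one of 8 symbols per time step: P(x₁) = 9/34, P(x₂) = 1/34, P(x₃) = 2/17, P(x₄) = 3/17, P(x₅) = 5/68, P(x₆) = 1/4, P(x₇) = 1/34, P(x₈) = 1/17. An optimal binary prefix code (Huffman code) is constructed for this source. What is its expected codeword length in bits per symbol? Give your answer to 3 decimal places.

2.662 bits/symbol

Repeatedly combine the two least-probable nodes; the expected code length is the sum of the merged weights.
merge 1/34 + 1/34 → 1/17
merge 1/17 + 1/17 → 2/17
merge 5/68 + 2/17 → 13/68
merge 2/17 + 3/17 → 5/17
merge 13/68 + 1/4 → 15/34
merge 9/34 + 5/17 → 19/34
merge 15/34 + 19/34 → 1
L = 1/17 + 2/17 + 13/68 + 5/17 + 15/34 + 19/34 + 1 = 181/68 ≈ 2.662 bits/symbol.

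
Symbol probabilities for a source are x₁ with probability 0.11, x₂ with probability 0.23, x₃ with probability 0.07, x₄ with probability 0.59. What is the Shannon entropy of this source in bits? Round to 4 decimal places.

H = −Σ pᵢ log₂ pᵢ.
−0.11·log₂(0.11) = 0.3503
−0.23·log₂(0.23) = 0.4877
−0.07·log₂(0.07) = 0.2686
−0.59·log₂(0.59) = 0.4491
Sum ≈ 1.5556 → 1.5556 bits.

1.5556 bits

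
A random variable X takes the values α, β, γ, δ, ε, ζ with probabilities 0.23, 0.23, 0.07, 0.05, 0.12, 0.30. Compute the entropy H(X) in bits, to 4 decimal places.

2.3481 bits

H = −Σ pᵢ log₂ pᵢ.
−0.23·log₂(0.23) = 0.4877
−0.23·log₂(0.23) = 0.4877
−0.07·log₂(0.07) = 0.2686
−0.05·log₂(0.05) = 0.2161
−0.12·log₂(0.12) = 0.3671
−0.30·log₂(0.30) = 0.5211
Sum ≈ 2.3481 → 2.3481 bits.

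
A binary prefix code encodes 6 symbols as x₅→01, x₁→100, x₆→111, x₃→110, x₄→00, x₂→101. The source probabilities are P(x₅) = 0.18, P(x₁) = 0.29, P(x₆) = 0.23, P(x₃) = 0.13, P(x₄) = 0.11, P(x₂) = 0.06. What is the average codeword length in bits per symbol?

L̄ = Σ pᵢ·ℓᵢ = 0.18·2 + 0.29·3 + 0.23·3 + 0.13·3 + 0.11·2 + 0.06·3 = 2.71 bits/symbol.

2.71 bits/symbol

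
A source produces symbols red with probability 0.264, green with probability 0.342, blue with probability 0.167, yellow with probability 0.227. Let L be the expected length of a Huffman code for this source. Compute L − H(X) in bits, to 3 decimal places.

Entropy H = −Σ p log₂ p ≈ 1.9535 bits.
Huffman merges: 167/1000+227/1000→197/500; 33/125+171/500→303/500; 197/500+303/500→1. L = 2 ≈ 2.0000.
L − H = 2.0000 − 1.9535 = 0.047 bits.

0.047 bits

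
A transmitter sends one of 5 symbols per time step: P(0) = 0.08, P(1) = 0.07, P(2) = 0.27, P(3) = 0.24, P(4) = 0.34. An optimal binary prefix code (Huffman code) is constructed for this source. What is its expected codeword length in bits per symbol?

Repeatedly combine the two least-probable nodes; the expected code length is the sum of the merged weights.
merge 7/100 + 2/25 → 3/20
merge 3/20 + 6/25 → 39/100
merge 27/100 + 17/50 → 61/100
merge 39/100 + 61/100 → 1
L = 3/20 + 39/100 + 61/100 + 1 = 43/20 = 2.15 bits/symbol.

2.15 bits/symbol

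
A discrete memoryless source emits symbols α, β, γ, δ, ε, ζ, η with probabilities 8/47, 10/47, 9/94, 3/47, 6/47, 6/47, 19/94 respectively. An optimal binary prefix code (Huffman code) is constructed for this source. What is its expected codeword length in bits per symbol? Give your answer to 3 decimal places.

Repeatedly combine the two least-probable nodes; the expected code length is the sum of the merged weights.
merge 3/47 + 9/94 → 15/94
merge 6/47 + 6/47 → 12/47
merge 15/94 + 8/47 → 31/94
merge 19/94 + 10/47 → 39/94
merge 12/47 + 31/94 → 55/94
merge 39/94 + 55/94 → 1
L = 15/94 + 12/47 + 31/94 + 39/94 + 55/94 + 1 = 129/47 ≈ 2.745 bits/symbol.

2.745 bits/symbol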